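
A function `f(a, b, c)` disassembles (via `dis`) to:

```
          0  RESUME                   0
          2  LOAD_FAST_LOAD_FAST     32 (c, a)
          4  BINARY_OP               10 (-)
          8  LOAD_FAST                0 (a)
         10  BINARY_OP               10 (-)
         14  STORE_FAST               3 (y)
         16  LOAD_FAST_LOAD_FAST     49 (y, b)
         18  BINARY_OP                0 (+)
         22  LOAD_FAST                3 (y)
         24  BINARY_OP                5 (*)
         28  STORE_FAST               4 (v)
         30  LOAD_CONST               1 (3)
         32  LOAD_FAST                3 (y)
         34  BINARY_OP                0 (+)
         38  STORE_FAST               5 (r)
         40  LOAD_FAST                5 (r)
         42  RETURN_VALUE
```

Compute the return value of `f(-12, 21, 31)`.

58

LOAD_FAST_LOAD_FAST c,a → push 31,-12. Stack: [31, -12]
BINARY_OP - → 31 - -12 = 43. Stack: [43]
LOAD_FAST a → push -12. Stack: [43, -12]
BINARY_OP - → 43 - -12 = 55. Stack: [55]
STORE_FAST y → y=55. Stack: []
LOAD_FAST_LOAD_FAST y,b → push 55,21. Stack: [55, 21]
BINARY_OP + → 55 + 21 = 76. Stack: [76]
LOAD_FAST y → push 55. Stack: [76, 55]
BINARY_OP * → 76 * 55 = 4180. Stack: [4180]
STORE_FAST v → v=4180. Stack: []
LOAD_CONST → push 3. Stack: [3]
LOAD_FAST y → push 55. Stack: [3, 55]
BINARY_OP + → 3 + 55 = 58. Stack: [58]
STORE_FAST r → r=58. Stack: []
LOAD_FAST r → push 58. Stack: [58]
RETURN_VALUE → return 58.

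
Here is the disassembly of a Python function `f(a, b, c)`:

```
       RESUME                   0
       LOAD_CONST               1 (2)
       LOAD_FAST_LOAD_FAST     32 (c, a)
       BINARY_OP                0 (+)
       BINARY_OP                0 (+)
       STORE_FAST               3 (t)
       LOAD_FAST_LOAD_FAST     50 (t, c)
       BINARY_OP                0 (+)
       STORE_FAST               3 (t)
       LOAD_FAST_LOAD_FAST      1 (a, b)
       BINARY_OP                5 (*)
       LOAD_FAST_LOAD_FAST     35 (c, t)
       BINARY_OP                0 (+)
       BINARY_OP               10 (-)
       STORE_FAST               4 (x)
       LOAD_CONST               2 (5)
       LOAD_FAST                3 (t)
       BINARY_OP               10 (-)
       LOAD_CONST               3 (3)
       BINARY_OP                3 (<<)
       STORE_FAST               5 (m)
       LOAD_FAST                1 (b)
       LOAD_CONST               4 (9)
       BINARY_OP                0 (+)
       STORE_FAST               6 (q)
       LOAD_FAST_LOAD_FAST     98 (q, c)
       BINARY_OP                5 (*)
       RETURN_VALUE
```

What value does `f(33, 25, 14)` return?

LOAD_CONST → push 2. Stack: [2]
LOAD_FAST_LOAD_FAST c,a → push 14,33. Stack: [2, 14, 33]
BINARY_OP + → 14 + 33 = 47. Stack: [2, 47]
BINARY_OP + → 2 + 47 = 49. Stack: [49]
STORE_FAST t → t=49. Stack: []
LOAD_FAST_LOAD_FAST t,c → push 49,14. Stack: [49, 14]
BINARY_OP + → 49 + 14 = 63. Stack: [63]
STORE_FAST t → t=63. Stack: []
LOAD_FAST_LOAD_FAST a,b → push 33,25. Stack: [33, 25]
BINARY_OP * → 33 * 25 = 825. Stack: [825]
LOAD_FAST_LOAD_FAST c,t → push 14,63. Stack: [825, 14, 63]
BINARY_OP + → 14 + 63 = 77. Stack: [825, 77]
BINARY_OP - → 825 - 77 = 748. Stack: [748]
STORE_FAST x → x=748. Stack: []
LOAD_CONST → push 5. Stack: [5]
LOAD_FAST t → push 63. Stack: [5, 63]
BINARY_OP - → 5 - 63 = -58. Stack: [-58]
LOAD_CONST → push 3. Stack: [-58, 3]
BINARY_OP << → -58 << 3 = -464. Stack: [-464]
STORE_FAST m → m=-464. Stack: []
LOAD_FAST b → push 25. Stack: [25]
LOAD_CONST → push 9. Stack: [25, 9]
BINARY_OP + → 25 + 9 = 34. Stack: [34]
STORE_FAST q → q=34. Stack: []
LOAD_FAST_LOAD_FAST q,c → push 34,14. Stack: [34, 14]
BINARY_OP * → 34 * 14 = 476. Stack: [476]
RETURN_VALUE → return 476.

476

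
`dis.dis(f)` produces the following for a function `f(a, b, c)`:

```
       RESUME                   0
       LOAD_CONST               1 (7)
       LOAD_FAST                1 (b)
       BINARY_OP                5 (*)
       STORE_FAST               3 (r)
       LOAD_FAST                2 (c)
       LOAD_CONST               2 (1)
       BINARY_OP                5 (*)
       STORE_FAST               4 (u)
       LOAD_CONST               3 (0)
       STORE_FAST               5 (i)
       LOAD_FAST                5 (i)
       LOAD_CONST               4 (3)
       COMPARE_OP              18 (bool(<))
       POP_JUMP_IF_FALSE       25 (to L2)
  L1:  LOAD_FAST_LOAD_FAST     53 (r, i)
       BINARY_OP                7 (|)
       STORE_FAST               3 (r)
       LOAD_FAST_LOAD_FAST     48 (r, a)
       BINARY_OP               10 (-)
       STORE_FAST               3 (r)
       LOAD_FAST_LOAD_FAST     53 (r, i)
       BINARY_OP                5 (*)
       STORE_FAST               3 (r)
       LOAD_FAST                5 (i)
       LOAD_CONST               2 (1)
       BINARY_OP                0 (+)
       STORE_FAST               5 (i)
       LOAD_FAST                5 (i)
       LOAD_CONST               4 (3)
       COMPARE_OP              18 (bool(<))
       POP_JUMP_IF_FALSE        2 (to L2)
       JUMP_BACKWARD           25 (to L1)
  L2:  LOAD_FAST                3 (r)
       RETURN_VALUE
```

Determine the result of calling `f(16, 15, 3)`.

LOAD_CONST → push 7
LOAD_FAST b → push 15
BINARY_OP * → 7 * 15 = 105
STORE_FAST r → r=105
LOAD_FAST c → push 3
LOAD_CONST → push 1
BINARY_OP * → 3 * 1 = 3
STORE_FAST u → u=3
LOAD_CONST → push 0
STORE_FAST i → i=0
LOAD_FAST i → push 0
LOAD_CONST → push 3
COMPARE_OP bool(<) → 0 vs 3 = True
POP_JUMP_IF_FALSE → pop True; no jump
LOAD_FAST_LOAD_FAST r,i → push 105,0
BINARY_OP | → 105 | 0 = 105
STORE_FAST r → r=105
LOAD_FAST_LOAD_FAST r,a → push 105,16
BINARY_OP - → 105 - 16 = 89
STORE_FAST r → r=89
LOAD_FAST_LOAD_FAST r,i → push 89,0
BINARY_OP * → 89 * 0 = 0
STORE_FAST r → r=0
LOAD_FAST i → push 0
LOAD_CONST → push 1
BINARY_OP + → 0 + 1 = 1
STORE_FAST i → i=1
LOAD_FAST i → push 1
LOAD_CONST → push 3
COMPARE_OP bool(<) → 1 vs 3 = True
POP_JUMP_IF_FALSE → pop True; no jump
LOAD_FAST_LOAD_FAST r,i → push 0,1
BINARY_OP | → 0 | 1 = 1
STORE_FAST r → r=1
LOAD_FAST_LOAD_FAST r,a → push 1,16
BINARY_OP - → 1 - 16 = -15
STORE_FAST r → r=-15
LOAD_FAST_LOAD_FAST r,i → push -15,1
BINARY_OP * → -15 * 1 = -15
STORE_FAST r → r=-15
LOAD_FAST i → push 1
LOAD_CONST → push 1
BINARY_OP + → 1 + 1 = 2
STORE_FAST i → i=2
LOAD_FAST i → push 2
LOAD_CONST → push 3
COMPARE_OP bool(<) → 2 vs 3 = True
POP_JUMP_IF_FALSE → pop True; no jump
LOAD_FAST_LOAD_FAST r,i → push -15,2
BINARY_OP | → -15 | 2 = -13
STORE_FAST r → r=-13
LOAD_FAST_LOAD_FAST r,a → push -13,16
BINARY_OP - → -13 - 16 = -29
STORE_FAST r → r=-29
LOAD_FAST_LOAD_FAST r,i → push -29,2
BINARY_OP * → -29 * 2 = -58
STORE_FAST r → r=-58
LOAD_FAST i → push 2
LOAD_CONST → push 1
BINARY_OP + → 2 + 1 = 3
STORE_FAST i → i=3
LOAD_FAST i → push 3
LOAD_CONST → push 3
COMPARE_OP bool(<) → 3 vs 3 = False
POP_JUMP_IF_FALSE → pop False; jump
LOAD_FAST r → push -58
RETURN_VALUE → return -58.

-58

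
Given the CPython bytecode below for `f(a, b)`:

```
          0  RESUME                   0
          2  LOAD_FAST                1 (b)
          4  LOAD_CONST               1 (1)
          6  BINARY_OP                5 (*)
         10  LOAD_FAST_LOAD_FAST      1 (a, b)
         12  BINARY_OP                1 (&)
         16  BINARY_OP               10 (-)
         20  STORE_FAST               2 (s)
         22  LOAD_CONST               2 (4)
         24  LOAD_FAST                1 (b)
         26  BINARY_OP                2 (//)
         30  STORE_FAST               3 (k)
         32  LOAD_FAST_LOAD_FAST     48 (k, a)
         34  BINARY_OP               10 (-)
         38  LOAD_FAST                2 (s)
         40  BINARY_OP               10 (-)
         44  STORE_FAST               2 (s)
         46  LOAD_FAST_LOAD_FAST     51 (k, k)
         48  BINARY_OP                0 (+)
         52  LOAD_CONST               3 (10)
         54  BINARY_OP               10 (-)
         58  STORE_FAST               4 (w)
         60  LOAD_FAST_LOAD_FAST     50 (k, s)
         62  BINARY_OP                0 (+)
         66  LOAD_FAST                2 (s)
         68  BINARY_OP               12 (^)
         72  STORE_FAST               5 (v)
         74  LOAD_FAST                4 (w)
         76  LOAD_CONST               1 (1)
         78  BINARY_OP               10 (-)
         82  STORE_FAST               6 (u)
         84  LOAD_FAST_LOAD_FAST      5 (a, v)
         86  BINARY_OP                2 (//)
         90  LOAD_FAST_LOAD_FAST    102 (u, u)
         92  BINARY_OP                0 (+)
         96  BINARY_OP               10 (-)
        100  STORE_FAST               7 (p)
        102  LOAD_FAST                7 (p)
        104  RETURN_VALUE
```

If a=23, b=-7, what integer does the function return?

LOAD_FAST b → push -7. Stack: [-7]
LOAD_CONST → push 1. Stack: [-7, 1]
BINARY_OP * → -7 * 1 = -7. Stack: [-7]
LOAD_FAST_LOAD_FAST a,b → push 23,-7. Stack: [-7, 23, -7]
BINARY_OP & → 23 & -7 = 17. Stack: [-7, 17]
BINARY_OP - → -7 - 17 = -24. Stack: [-24]
STORE_FAST s → s=-24. Stack: []
LOAD_CONST → push 4. Stack: [4]
LOAD_FAST b → push -7. Stack: [4, -7]
BINARY_OP // → 4 // -7 = -1. Stack: [-1]
STORE_FAST k → k=-1. Stack: []
LOAD_FAST_LOAD_FAST k,a → push -1,23. Stack: [-1, 23]
BINARY_OP - → -1 - 23 = -24. Stack: [-24]
LOAD_FAST s → push -24. Stack: [-24, -24]
BINARY_OP - → -24 - -24 = 0. Stack: [0]
STORE_FAST s → s=0. Stack: []
LOAD_FAST_LOAD_FAST k,k → push -1,-1. Stack: [-1, -1]
BINARY_OP + → -1 + -1 = -2. Stack: [-2]
LOAD_CONST → push 10. Stack: [-2, 10]
BINARY_OP - → -2 - 10 = -12. Stack: [-12]
STORE_FAST w → w=-12. Stack: []
LOAD_FAST_LOAD_FAST k,s → push -1,0. Stack: [-1, 0]
BINARY_OP + → -1 + 0 = -1. Stack: [-1]
LOAD_FAST s → push 0. Stack: [-1, 0]
BINARY_OP ^ → -1 ^ 0 = -1. Stack: [-1]
STORE_FAST v → v=-1. Stack: []
LOAD_FAST w → push -12. Stack: [-12]
LOAD_CONST → push 1. Stack: [-12, 1]
BINARY_OP - → -12 - 1 = -13. Stack: [-13]
STORE_FAST u → u=-13. Stack: []
LOAD_FAST_LOAD_FAST a,v → push 23,-1. Stack: [23, -1]
BINARY_OP // → 23 // -1 = -23. Stack: [-23]
LOAD_FAST_LOAD_FAST u,u → push -13,-13. Stack: [-23, -13, -13]
BINARY_OP + → -13 + -13 = -26. Stack: [-23, -26]
BINARY_OP - → -23 - -26 = 3. Stack: [3]
STORE_FAST p → p=3. Stack: []
LOAD_FAST p → push 3. Stack: [3]
RETURN_VALUE → return 3.

3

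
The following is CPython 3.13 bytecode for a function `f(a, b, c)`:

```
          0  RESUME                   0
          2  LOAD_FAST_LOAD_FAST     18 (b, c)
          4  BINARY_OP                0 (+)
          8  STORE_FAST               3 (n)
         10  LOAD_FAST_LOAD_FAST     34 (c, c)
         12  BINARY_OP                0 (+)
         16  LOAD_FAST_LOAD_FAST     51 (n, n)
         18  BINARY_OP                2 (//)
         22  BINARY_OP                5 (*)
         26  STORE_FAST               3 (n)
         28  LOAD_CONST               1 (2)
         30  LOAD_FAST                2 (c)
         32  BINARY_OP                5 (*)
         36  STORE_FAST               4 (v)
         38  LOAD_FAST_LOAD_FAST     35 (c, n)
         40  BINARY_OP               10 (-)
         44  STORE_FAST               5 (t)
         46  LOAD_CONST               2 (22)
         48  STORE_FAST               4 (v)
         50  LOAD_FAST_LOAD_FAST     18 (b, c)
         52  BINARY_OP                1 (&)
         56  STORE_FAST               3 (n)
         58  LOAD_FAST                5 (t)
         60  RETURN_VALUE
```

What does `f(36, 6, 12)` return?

LOAD_FAST_LOAD_FAST b,c → push 6,12. Stack: [6, 12]
BINARY_OP + → 6 + 12 = 18. Stack: [18]
STORE_FAST n → n=18. Stack: []
LOAD_FAST_LOAD_FAST c,c → push 12,12. Stack: [12, 12]
BINARY_OP + → 12 + 12 = 24. Stack: [24]
LOAD_FAST_LOAD_FAST n,n → push 18,18. Stack: [24, 18, 18]
BINARY_OP // → 18 // 18 = 1. Stack: [24, 1]
BINARY_OP * → 24 * 1 = 24. Stack: [24]
STORE_FAST n → n=24. Stack: []
LOAD_CONST → push 2. Stack: [2]
LOAD_FAST c → push 12. Stack: [2, 12]
BINARY_OP * → 2 * 12 = 24. Stack: [24]
STORE_FAST v → v=24. Stack: []
LOAD_FAST_LOAD_FAST c,n → push 12,24. Stack: [12, 24]
BINARY_OP - → 12 - 24 = -12. Stack: [-12]
STORE_FAST t → t=-12. Stack: []
LOAD_CONST → push 22. Stack: [22]
STORE_FAST v → v=22. Stack: []
LOAD_FAST_LOAD_FAST b,c → push 6,12. Stack: [6, 12]
BINARY_OP & → 6 & 12 = 4. Stack: [4]
STORE_FAST n → n=4. Stack: []
LOAD_FAST t → push -12. Stack: [-12]
RETURN_VALUE → return -12.

-12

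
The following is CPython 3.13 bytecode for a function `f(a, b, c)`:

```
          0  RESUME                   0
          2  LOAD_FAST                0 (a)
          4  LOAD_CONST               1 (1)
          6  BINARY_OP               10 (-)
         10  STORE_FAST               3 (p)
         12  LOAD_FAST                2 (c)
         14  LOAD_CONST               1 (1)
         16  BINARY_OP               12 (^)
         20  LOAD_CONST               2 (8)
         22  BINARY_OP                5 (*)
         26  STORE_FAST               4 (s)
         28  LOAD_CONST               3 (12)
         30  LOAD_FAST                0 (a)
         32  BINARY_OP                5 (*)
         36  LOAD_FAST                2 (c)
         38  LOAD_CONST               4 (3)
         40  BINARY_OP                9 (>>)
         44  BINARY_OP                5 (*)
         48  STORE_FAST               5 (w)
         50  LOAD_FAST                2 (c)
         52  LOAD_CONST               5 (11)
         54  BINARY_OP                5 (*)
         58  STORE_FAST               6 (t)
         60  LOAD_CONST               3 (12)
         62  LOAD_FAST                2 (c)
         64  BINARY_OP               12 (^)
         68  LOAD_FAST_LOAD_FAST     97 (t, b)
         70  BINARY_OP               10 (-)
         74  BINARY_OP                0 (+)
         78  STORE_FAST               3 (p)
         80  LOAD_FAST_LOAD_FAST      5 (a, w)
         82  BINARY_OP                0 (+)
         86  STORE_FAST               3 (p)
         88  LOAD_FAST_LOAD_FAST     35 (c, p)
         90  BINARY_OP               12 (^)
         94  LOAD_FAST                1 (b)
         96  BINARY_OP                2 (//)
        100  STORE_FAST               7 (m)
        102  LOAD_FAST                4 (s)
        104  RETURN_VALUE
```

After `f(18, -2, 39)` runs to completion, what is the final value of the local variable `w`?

864

LOAD_FAST a → push 18. Stack: [18]
LOAD_CONST → push 1. Stack: [18, 1]
BINARY_OP - → 18 - 1 = 17. Stack: [17]
STORE_FAST p → p=17. Stack: []
LOAD_FAST c → push 39. Stack: [39]
LOAD_CONST → push 1. Stack: [39, 1]
BINARY_OP ^ → 39 ^ 1 = 38. Stack: [38]
LOAD_CONST → push 8. Stack: [38, 8]
BINARY_OP * → 38 * 8 = 304. Stack: [304]
STORE_FAST s → s=304. Stack: []
LOAD_CONST → push 12. Stack: [12]
LOAD_FAST a → push 18. Stack: [12, 18]
BINARY_OP * → 12 * 18 = 216. Stack: [216]
LOAD_FAST c → push 39. Stack: [216, 39]
LOAD_CONST → push 3. Stack: [216, 39, 3]
BINARY_OP >> → 39 >> 3 = 4. Stack: [216, 4]
BINARY_OP * → 216 * 4 = 864. Stack: [864]
STORE_FAST w → w=864. Stack: []
LOAD_FAST c → push 39. Stack: [39]
LOAD_CONST → push 11. Stack: [39, 11]
BINARY_OP * → 39 * 11 = 429. Stack: [429]
STORE_FAST t → t=429. Stack: []
LOAD_CONST → push 12. Stack: [12]
LOAD_FAST c → push 39. Stack: [12, 39]
BINARY_OP ^ → 12 ^ 39 = 43. Stack: [43]
LOAD_FAST_LOAD_FAST t,b → push 429,-2. Stack: [43, 429, -2]
BINARY_OP - → 429 - -2 = 431. Stack: [43, 431]
BINARY_OP + → 43 + 431 = 474. Stack: [474]
STORE_FAST p → p=474. Stack: []
LOAD_FAST_LOAD_FAST a,w → push 18,864. Stack: [18, 864]
BINARY_OP + → 18 + 864 = 882. Stack: [882]
STORE_FAST p → p=882. Stack: []
LOAD_FAST_LOAD_FAST c,p → push 39,882. Stack: [39, 882]
BINARY_OP ^ → 39 ^ 882 = 853. Stack: [853]
LOAD_FAST b → push -2. Stack: [853, -2]
BINARY_OP // → 853 // -2 = -427. Stack: [-427]
STORE_FAST m → m=-427. Stack: []
LOAD_FAST s → push 304. Stack: [304]
RETURN_VALUE → return 304.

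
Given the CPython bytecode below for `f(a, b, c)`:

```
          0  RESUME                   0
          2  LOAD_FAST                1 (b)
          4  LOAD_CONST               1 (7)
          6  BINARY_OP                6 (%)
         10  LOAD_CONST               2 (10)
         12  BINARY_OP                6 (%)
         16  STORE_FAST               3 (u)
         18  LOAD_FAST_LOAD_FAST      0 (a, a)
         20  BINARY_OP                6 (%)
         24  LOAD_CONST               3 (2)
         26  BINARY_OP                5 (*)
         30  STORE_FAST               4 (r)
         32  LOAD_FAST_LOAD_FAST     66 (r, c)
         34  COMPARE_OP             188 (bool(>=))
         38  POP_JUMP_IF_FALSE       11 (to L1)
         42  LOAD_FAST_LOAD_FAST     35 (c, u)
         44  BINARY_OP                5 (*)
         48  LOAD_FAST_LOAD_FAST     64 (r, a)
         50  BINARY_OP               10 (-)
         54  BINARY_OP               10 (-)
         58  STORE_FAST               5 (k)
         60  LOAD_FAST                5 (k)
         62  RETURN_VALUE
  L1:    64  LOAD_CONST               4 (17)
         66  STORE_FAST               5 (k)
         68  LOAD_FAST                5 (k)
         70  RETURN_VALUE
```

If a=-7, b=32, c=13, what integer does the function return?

LOAD_FAST b → push 32. Stack: [32]
LOAD_CONST → push 7. Stack: [32, 7]
BINARY_OP % → 32 % 7 = 4. Stack: [4]
LOAD_CONST → push 10. Stack: [4, 10]
BINARY_OP % → 4 % 10 = 4. Stack: [4]
STORE_FAST u → u=4. Stack: []
LOAD_FAST_LOAD_FAST a,a → push -7,-7. Stack: [-7, -7]
BINARY_OP % → -7 % -7 = 0. Stack: [0]
LOAD_CONST → push 2. Stack: [0, 2]
BINARY_OP * → 0 * 2 = 0. Stack: [0]
STORE_FAST r → r=0. Stack: []
LOAD_FAST_LOAD_FAST r,c → push 0,13. Stack: [0, 13]
COMPARE_OP bool(>=) → 0 vs 13 = False. Stack: [False]
POP_JUMP_IF_FALSE → pop False; jump. Stack: []
LOAD_CONST → push 17. Stack: [17]
STORE_FAST k → k=17. Stack: []
LOAD_FAST k → push 17. Stack: [17]
RETURN_VALUE → return 17.

17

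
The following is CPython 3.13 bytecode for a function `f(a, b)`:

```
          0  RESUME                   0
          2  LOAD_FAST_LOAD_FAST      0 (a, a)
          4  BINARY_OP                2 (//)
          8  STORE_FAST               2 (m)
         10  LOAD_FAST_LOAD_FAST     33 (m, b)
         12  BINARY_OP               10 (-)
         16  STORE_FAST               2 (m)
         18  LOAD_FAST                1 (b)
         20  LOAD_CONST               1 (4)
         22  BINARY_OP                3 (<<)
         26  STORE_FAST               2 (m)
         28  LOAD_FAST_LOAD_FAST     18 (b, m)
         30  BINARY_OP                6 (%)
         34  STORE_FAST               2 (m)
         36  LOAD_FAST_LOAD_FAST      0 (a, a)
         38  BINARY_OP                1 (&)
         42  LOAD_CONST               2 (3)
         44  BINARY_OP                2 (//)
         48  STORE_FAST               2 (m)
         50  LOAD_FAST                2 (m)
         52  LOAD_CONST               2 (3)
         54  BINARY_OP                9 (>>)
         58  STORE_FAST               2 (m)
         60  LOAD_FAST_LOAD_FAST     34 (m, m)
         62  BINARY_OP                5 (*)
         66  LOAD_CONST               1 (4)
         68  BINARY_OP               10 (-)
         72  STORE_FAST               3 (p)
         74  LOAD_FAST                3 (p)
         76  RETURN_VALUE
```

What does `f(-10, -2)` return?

LOAD_FAST_LOAD_FAST a,a → push -10,-10. Stack: [-10, -10]
BINARY_OP // → -10 // -10 = 1. Stack: [1]
STORE_FAST m → m=1. Stack: []
LOAD_FAST_LOAD_FAST m,b → push 1,-2. Stack: [1, -2]
BINARY_OP - → 1 - -2 = 3. Stack: [3]
STORE_FAST m → m=3. Stack: []
LOAD_FAST b → push -2. Stack: [-2]
LOAD_CONST → push 4. Stack: [-2, 4]
BINARY_OP << → -2 << 4 = -32. Stack: [-32]
STORE_FAST m → m=-32. Stack: []
LOAD_FAST_LOAD_FAST b,m → push -2,-32. Stack: [-2, -32]
BINARY_OP % → -2 % -32 = -2. Stack: [-2]
STORE_FAST m → m=-2. Stack: []
LOAD_FAST_LOAD_FAST a,a → push -10,-10. Stack: [-10, -10]
BINARY_OP & → -10 & -10 = -10. Stack: [-10]
LOAD_CONST → push 3. Stack: [-10, 3]
BINARY_OP // → -10 // 3 = -4. Stack: [-4]
STORE_FAST m → m=-4. Stack: []
LOAD_FAST m → push -4. Stack: [-4]
LOAD_CONST → push 3. Stack: [-4, 3]
BINARY_OP >> → -4 >> 3 = -1. Stack: [-1]
STORE_FAST m → m=-1. Stack: []
LOAD_FAST_LOAD_FAST m,m → push -1,-1. Stack: [-1, -1]
BINARY_OP * → -1 * -1 = 1. Stack: [1]
LOAD_CONST → push 4. Stack: [1, 4]
BINARY_OP - → 1 - 4 = -3. Stack: [-3]
STORE_FAST p → p=-3. Stack: []
LOAD_FAST p → push -3. Stack: [-3]
RETURN_VALUE → return -3.

-3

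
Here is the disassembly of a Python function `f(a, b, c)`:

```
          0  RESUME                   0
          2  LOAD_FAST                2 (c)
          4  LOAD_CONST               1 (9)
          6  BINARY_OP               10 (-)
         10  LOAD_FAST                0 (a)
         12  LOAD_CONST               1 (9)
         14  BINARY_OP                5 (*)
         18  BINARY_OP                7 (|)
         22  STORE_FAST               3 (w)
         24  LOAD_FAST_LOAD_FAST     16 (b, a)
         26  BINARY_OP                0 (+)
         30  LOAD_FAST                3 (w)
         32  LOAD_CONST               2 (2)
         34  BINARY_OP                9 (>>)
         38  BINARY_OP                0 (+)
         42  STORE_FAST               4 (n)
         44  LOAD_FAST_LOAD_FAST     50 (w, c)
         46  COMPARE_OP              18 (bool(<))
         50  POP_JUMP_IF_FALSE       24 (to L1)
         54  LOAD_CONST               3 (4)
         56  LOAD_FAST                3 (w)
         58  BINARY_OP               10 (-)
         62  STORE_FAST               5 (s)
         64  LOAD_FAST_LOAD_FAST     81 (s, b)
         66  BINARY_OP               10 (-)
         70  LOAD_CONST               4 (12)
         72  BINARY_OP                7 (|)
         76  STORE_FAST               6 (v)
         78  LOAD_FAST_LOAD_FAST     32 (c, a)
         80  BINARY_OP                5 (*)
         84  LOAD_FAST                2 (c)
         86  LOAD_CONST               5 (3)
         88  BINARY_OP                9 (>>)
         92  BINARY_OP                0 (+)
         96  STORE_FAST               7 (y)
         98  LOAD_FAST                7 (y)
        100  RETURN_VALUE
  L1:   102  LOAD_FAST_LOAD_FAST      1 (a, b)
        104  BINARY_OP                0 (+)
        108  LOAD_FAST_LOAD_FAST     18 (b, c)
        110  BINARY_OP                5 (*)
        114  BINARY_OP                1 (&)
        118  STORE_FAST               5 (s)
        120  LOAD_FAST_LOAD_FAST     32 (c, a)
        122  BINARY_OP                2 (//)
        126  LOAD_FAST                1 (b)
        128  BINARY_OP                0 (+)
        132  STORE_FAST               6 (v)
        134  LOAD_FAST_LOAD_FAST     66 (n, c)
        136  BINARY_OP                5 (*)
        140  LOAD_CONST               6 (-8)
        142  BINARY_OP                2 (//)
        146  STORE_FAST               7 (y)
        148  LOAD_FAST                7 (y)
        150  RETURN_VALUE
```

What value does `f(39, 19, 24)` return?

LOAD_FAST c → push 24. Stack: [24]
LOAD_CONST → push 9. Stack: [24, 9]
BINARY_OP - → 24 - 9 = 15. Stack: [15]
LOAD_FAST a → push 39. Stack: [15, 39]
LOAD_CONST → push 9. Stack: [15, 39, 9]
BINARY_OP * → 39 * 9 = 351. Stack: [15, 351]
BINARY_OP | → 15 | 351 = 351. Stack: [351]
STORE_FAST w → w=351. Stack: []
LOAD_FAST_LOAD_FAST b,a → push 19,39. Stack: [19, 39]
BINARY_OP + → 19 + 39 = 58. Stack: [58]
LOAD_FAST w → push 351. Stack: [58, 351]
LOAD_CONST → push 2. Stack: [58, 351, 2]
BINARY_OP >> → 351 >> 2 = 87. Stack: [58, 87]
BINARY_OP + → 58 + 87 = 145. Stack: [145]
STORE_FAST n → n=145. Stack: []
LOAD_FAST_LOAD_FAST w,c → push 351,24. Stack: [351, 24]
COMPARE_OP bool(<) → 351 vs 24 = False. Stack: [False]
POP_JUMP_IF_FALSE → pop False; jump. Stack: []
LOAD_FAST_LOAD_FAST a,b → push 39,19. Stack: [39, 19]
BINARY_OP + → 39 + 19 = 58. Stack: [58]
LOAD_FAST_LOAD_FAST b,c → push 19,24. Stack: [58, 19, 24]
BINARY_OP * → 19 * 24 = 456. Stack: [58, 456]
BINARY_OP & → 58 & 456 = 8. Stack: [8]
STORE_FAST s → s=8. Stack: []
LOAD_FAST_LOAD_FAST c,a → push 24,39. Stack: [24, 39]
BINARY_OP // → 24 // 39 = 0. Stack: [0]
LOAD_FAST b → push 19. Stack: [0, 19]
BINARY_OP + → 0 + 19 = 19. Stack: [19]
STORE_FAST v → v=19. Stack: []
LOAD_FAST_LOAD_FAST n,c → push 145,24. Stack: [145, 24]
BINARY_OP * → 145 * 24 = 3480. Stack: [3480]
LOAD_CONST → push -8. Stack: [3480, -8]
BINARY_OP // → 3480 // -8 = -435. Stack: [-435]
STORE_FAST y → y=-435. Stack: []
LOAD_FAST y → push -435. Stack: [-435]
RETURN_VALUE → return -435.

-435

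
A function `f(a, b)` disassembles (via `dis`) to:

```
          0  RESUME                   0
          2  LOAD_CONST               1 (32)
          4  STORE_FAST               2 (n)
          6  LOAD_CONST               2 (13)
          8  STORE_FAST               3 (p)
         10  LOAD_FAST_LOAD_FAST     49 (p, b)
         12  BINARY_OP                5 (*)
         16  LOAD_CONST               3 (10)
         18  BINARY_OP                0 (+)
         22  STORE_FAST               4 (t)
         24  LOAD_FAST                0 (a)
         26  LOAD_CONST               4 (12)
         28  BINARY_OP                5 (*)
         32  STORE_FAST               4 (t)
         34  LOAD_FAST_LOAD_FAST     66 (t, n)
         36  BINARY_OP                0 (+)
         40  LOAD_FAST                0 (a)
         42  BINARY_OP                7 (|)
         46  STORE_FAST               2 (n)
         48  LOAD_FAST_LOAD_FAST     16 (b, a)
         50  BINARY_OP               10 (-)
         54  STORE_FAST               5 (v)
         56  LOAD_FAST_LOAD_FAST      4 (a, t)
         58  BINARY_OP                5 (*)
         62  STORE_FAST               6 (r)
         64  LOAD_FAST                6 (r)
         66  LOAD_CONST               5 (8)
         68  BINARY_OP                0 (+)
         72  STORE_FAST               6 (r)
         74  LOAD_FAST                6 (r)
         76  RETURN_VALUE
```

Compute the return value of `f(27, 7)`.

LOAD_CONST → push 32. Stack: [32]
STORE_FAST n → n=32. Stack: []
LOAD_CONST → push 13. Stack: [13]
STORE_FAST p → p=13. Stack: []
LOAD_FAST_LOAD_FAST p,b → push 13,7. Stack: [13, 7]
BINARY_OP * → 13 * 7 = 91. Stack: [91]
LOAD_CONST → push 10. Stack: [91, 10]
BINARY_OP + → 91 + 10 = 101. Stack: [101]
STORE_FAST t → t=101. Stack: []
LOAD_FAST a → push 27. Stack: [27]
LOAD_CONST → push 12. Stack: [27, 12]
BINARY_OP * → 27 * 12 = 324. Stack: [324]
STORE_FAST t → t=324. Stack: []
LOAD_FAST_LOAD_FAST t,n → push 324,32. Stack: [324, 32]
BINARY_OP + → 324 + 32 = 356. Stack: [356]
LOAD_FAST a → push 27. Stack: [356, 27]
BINARY_OP | → 356 | 27 = 383. Stack: [383]
STORE_FAST n → n=383. Stack: []
LOAD_FAST_LOAD_FAST b,a → push 7,27. Stack: [7, 27]
BINARY_OP - → 7 - 27 = -20. Stack: [-20]
STORE_FAST v → v=-20. Stack: []
LOAD_FAST_LOAD_FAST a,t → push 27,324. Stack: [27, 324]
BINARY_OP * → 27 * 324 = 8748. Stack: [8748]
STORE_FAST r → r=8748. Stack: []
LOAD_FAST r → push 8748. Stack: [8748]
LOAD_CONST → push 8. Stack: [8748, 8]
BINARY_OP + → 8748 + 8 = 8756. Stack: [8756]
STORE_FAST r → r=8756. Stack: []
LOAD_FAST r → push 8756. Stack: [8756]
RETURN_VALUE → return 8756.

8756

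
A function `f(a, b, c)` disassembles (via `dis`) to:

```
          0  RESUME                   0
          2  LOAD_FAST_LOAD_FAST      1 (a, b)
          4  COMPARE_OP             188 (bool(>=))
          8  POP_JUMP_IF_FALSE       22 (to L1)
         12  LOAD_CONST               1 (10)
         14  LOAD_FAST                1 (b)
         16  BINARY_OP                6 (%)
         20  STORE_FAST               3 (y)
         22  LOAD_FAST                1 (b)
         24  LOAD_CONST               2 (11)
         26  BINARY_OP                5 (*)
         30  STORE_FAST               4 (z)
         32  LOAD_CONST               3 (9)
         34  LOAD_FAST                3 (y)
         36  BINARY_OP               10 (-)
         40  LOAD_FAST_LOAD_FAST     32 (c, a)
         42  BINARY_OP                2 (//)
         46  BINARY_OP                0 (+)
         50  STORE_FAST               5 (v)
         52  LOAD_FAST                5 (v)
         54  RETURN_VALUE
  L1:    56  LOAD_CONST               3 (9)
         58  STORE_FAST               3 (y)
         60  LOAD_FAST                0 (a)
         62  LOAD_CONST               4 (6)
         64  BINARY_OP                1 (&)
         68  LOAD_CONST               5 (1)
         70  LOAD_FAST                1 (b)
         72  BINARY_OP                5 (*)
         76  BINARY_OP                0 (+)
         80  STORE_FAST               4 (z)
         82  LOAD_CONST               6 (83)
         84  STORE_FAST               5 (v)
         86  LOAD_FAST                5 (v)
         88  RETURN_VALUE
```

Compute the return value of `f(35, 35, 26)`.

LOAD_FAST_LOAD_FAST a,b → push 35,35. Stack: [35, 35]
COMPARE_OP bool(>=) → 35 vs 35 = True. Stack: [True]
POP_JUMP_IF_FALSE → pop True; no jump. Stack: []
LOAD_CONST → push 10. Stack: [10]
LOAD_FAST b → push 35. Stack: [10, 35]
BINARY_OP % → 10 % 35 = 10. Stack: [10]
STORE_FAST y → y=10. Stack: []
LOAD_FAST b → push 35. Stack: [35]
LOAD_CONST → push 11. Stack: [35, 11]
BINARY_OP * → 35 * 11 = 385. Stack: [385]
STORE_FAST z → z=385. Stack: []
LOAD_CONST → push 9. Stack: [9]
LOAD_FAST y → push 10. Stack: [9, 10]
BINARY_OP - → 9 - 10 = -1. Stack: [-1]
LOAD_FAST_LOAD_FAST c,a → push 26,35. Stack: [-1, 26, 35]
BINARY_OP // → 26 // 35 = 0. Stack: [-1, 0]
BINARY_OP + → -1 + 0 = -1. Stack: [-1]
STORE_FAST v → v=-1. Stack: []
LOAD_FAST v → push -1. Stack: [-1]
RETURN_VALUE → return -1.

-1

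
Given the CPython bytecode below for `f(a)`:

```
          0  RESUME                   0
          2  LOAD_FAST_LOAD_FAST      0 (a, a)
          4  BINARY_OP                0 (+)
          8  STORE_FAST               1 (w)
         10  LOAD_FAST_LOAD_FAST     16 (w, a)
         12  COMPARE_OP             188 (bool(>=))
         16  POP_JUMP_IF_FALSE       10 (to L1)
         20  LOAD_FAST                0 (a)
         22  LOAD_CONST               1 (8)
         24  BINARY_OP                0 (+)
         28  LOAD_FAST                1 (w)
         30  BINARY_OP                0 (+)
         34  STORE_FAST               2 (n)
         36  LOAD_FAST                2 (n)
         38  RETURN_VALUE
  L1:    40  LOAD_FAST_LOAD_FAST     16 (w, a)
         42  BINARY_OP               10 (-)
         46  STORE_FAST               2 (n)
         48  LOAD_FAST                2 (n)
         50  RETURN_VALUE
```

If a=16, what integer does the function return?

56

LOAD_FAST_LOAD_FAST a,a → push 16,16. Stack: [16, 16]
BINARY_OP + → 16 + 16 = 32. Stack: [32]
STORE_FAST w → w=32. Stack: []
LOAD_FAST_LOAD_FAST w,a → push 32,16. Stack: [32, 16]
COMPARE_OP bool(>=) → 32 vs 16 = True. Stack: [True]
POP_JUMP_IF_FALSE → pop True; no jump. Stack: []
LOAD_FAST a → push 16. Stack: [16]
LOAD_CONST → push 8. Stack: [16, 8]
BINARY_OP + → 16 + 8 = 24. Stack: [24]
LOAD_FAST w → push 32. Stack: [24, 32]
BINARY_OP + → 24 + 32 = 56. Stack: [56]
STORE_FAST n → n=56. Stack: []
LOAD_FAST n → push 56. Stack: [56]
RETURN_VALUE → return 56.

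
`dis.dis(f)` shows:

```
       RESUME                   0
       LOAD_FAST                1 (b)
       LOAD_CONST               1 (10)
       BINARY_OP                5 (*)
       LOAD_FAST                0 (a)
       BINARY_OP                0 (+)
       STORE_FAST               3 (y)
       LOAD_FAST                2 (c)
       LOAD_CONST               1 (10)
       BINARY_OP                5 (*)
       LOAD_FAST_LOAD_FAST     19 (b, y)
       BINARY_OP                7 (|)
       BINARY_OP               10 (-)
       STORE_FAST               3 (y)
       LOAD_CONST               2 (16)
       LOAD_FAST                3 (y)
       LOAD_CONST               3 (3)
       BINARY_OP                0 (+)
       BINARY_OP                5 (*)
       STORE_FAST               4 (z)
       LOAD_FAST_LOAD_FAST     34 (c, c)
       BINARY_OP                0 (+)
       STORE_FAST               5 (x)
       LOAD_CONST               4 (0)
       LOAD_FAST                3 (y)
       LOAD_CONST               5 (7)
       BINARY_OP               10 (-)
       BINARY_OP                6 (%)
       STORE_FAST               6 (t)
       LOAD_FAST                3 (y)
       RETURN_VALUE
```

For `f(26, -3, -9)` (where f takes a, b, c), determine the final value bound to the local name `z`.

LOAD_FAST b → push -3. Stack: [-3]
LOAD_CONST → push 10. Stack: [-3, 10]
BINARY_OP * → -3 * 10 = -30. Stack: [-30]
LOAD_FAST a → push 26. Stack: [-30, 26]
BINARY_OP + → -30 + 26 = -4. Stack: [-4]
STORE_FAST y → y=-4. Stack: []
LOAD_FAST c → push -9. Stack: [-9]
LOAD_CONST → push 10. Stack: [-9, 10]
BINARY_OP * → -9 * 10 = -90. Stack: [-90]
LOAD_FAST_LOAD_FAST b,y → push -3,-4. Stack: [-90, -3, -4]
BINARY_OP | → -3 | -4 = -3. Stack: [-90, -3]
BINARY_OP - → -90 - -3 = -87. Stack: [-87]
STORE_FAST y → y=-87. Stack: []
LOAD_CONST → push 16. Stack: [16]
LOAD_FAST y → push -87. Stack: [16, -87]
LOAD_CONST → push 3. Stack: [16, -87, 3]
BINARY_OP + → -87 + 3 = -84. Stack: [16, -84]
BINARY_OP * → 16 * -84 = -1344. Stack: [-1344]
STORE_FAST z → z=-1344. Stack: []
LOAD_FAST_LOAD_FAST c,c → push -9,-9. Stack: [-9, -9]
BINARY_OP + → -9 + -9 = -18. Stack: [-18]
STORE_FAST x → x=-18. Stack: []
LOAD_CONST → push 0. Stack: [0]
LOAD_FAST y → push -87. Stack: [0, -87]
LOAD_CONST → push 7. Stack: [0, -87, 7]
BINARY_OP - → -87 - 7 = -94. Stack: [0, -94]
BINARY_OP % → 0 % -94 = 0. Stack: [0]
STORE_FAST t → t=0. Stack: []
LOAD_FAST y → push -87. Stack: [-87]
RETURN_VALUE → return -87.

-1344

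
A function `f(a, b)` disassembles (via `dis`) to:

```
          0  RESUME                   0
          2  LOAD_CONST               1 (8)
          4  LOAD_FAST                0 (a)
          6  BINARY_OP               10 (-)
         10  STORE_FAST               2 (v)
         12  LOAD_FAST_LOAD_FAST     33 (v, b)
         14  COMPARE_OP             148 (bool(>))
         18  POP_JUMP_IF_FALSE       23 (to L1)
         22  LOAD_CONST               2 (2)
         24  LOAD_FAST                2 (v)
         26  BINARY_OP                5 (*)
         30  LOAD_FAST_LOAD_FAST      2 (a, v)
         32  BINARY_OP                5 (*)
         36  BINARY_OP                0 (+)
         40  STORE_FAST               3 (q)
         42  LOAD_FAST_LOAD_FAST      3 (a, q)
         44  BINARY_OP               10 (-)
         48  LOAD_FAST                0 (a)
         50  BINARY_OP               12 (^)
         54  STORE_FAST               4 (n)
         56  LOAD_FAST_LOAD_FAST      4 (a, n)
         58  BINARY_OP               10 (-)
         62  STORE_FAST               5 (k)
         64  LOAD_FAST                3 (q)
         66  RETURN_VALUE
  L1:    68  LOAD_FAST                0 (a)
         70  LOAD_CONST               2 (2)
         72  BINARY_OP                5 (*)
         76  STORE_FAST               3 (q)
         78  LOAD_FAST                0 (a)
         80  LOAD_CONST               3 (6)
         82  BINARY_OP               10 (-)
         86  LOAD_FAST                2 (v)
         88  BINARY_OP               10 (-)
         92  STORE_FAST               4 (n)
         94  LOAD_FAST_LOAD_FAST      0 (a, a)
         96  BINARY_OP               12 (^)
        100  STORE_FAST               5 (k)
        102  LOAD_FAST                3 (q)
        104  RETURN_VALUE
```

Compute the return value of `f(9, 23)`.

18

LOAD_CONST → push 8. Stack: [8]
LOAD_FAST a → push 9. Stack: [8, 9]
BINARY_OP - → 8 - 9 = -1. Stack: [-1]
STORE_FAST v → v=-1. Stack: []
LOAD_FAST_LOAD_FAST v,b → push -1,23. Stack: [-1, 23]
COMPARE_OP bool(>) → -1 vs 23 = False. Stack: [False]
POP_JUMP_IF_FALSE → pop False; jump. Stack: []
LOAD_FAST a → push 9. Stack: [9]
LOAD_CONST → push 2. Stack: [9, 2]
BINARY_OP * → 9 * 2 = 18. Stack: [18]
STORE_FAST q → q=18. Stack: []
LOAD_FAST a → push 9. Stack: [9]
LOAD_CONST → push 6. Stack: [9, 6]
BINARY_OP - → 9 - 6 = 3. Stack: [3]
LOAD_FAST v → push -1. Stack: [3, -1]
BINARY_OP - → 3 - -1 = 4. Stack: [4]
STORE_FAST n → n=4. Stack: []
LOAD_FAST_LOAD_FAST a,a → push 9,9. Stack: [9, 9]
BINARY_OP ^ → 9 ^ 9 = 0. Stack: [0]
STORE_FAST k → k=0. Stack: []
LOAD_FAST q → push 18. Stack: [18]
RETURN_VALUE → return 18.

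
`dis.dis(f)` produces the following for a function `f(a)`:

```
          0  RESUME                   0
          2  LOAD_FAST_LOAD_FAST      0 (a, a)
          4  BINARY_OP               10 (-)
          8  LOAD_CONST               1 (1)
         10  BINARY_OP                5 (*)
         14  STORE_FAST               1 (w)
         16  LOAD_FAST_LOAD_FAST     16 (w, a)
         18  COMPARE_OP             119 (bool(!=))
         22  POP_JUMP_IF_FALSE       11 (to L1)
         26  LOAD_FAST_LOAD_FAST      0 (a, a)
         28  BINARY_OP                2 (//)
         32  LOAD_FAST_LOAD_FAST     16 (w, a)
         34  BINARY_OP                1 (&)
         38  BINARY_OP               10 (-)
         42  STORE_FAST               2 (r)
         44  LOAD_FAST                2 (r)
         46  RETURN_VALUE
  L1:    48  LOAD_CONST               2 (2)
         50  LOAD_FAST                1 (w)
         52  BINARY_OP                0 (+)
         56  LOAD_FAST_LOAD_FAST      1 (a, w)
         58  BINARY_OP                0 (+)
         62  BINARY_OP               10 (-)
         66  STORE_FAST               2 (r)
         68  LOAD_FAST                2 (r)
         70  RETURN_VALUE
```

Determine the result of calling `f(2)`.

1

LOAD_FAST_LOAD_FAST a,a → push 2,2. Stack: [2, 2]
BINARY_OP - → 2 - 2 = 0. Stack: [0]
LOAD_CONST → push 1. Stack: [0, 1]
BINARY_OP * → 0 * 1 = 0. Stack: [0]
STORE_FAST w → w=0. Stack: []
LOAD_FAST_LOAD_FAST w,a → push 0,2. Stack: [0, 2]
COMPARE_OP bool(!=) → 0 vs 2 = True. Stack: [True]
POP_JUMP_IF_FALSE → pop True; no jump. Stack: []
LOAD_FAST_LOAD_FAST a,a → push 2,2. Stack: [2, 2]
BINARY_OP // → 2 // 2 = 1. Stack: [1]
LOAD_FAST_LOAD_FAST w,a → push 0,2. Stack: [1, 0, 2]
BINARY_OP & → 0 & 2 = 0. Stack: [1, 0]
BINARY_OP - → 1 - 0 = 1. Stack: [1]
STORE_FAST r → r=1. Stack: []
LOAD_FAST r → push 1. Stack: [1]
RETURN_VALUE → return 1.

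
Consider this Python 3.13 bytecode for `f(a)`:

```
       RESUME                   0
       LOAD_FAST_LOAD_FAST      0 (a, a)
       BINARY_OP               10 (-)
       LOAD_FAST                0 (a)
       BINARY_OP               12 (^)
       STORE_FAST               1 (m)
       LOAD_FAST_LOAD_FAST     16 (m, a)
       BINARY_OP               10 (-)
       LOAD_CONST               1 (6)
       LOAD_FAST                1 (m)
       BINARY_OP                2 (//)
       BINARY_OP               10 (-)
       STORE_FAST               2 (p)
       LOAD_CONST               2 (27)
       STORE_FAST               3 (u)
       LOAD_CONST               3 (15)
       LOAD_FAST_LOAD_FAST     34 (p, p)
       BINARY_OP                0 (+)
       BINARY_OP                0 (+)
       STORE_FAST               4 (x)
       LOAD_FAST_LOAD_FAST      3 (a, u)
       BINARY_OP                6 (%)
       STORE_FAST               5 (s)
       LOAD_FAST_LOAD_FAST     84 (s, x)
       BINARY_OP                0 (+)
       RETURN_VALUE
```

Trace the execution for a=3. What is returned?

14

LOAD_FAST_LOAD_FAST a,a → push 3,3. Stack: [3, 3]
BINARY_OP - → 3 - 3 = 0. Stack: [0]
LOAD_FAST a → push 3. Stack: [0, 3]
BINARY_OP ^ → 0 ^ 3 = 3. Stack: [3]
STORE_FAST m → m=3. Stack: []
LOAD_FAST_LOAD_FAST m,a → push 3,3. Stack: [3, 3]
BINARY_OP - → 3 - 3 = 0. Stack: [0]
LOAD_CONST → push 6. Stack: [0, 6]
LOAD_FAST m → push 3. Stack: [0, 6, 3]
BINARY_OP // → 6 // 3 = 2. Stack: [0, 2]
BINARY_OP - → 0 - 2 = -2. Stack: [-2]
STORE_FAST p → p=-2. Stack: []
LOAD_CONST → push 27. Stack: [27]
STORE_FAST u → u=27. Stack: []
LOAD_CONST → push 15. Stack: [15]
LOAD_FAST_LOAD_FAST p,p → push -2,-2. Stack: [15, -2, -2]
BINARY_OP + → -2 + -2 = -4. Stack: [15, -4]
BINARY_OP + → 15 + -4 = 11. Stack: [11]
STORE_FAST x → x=11. Stack: []
LOAD_FAST_LOAD_FAST a,u → push 3,27. Stack: [3, 27]
BINARY_OP % → 3 % 27 = 3. Stack: [3]
STORE_FAST s → s=3. Stack: []
LOAD_FAST_LOAD_FAST s,x → push 3,11. Stack: [3, 11]
BINARY_OP + → 3 + 11 = 14. Stack: [14]
RETURN_VALUE → return 14.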